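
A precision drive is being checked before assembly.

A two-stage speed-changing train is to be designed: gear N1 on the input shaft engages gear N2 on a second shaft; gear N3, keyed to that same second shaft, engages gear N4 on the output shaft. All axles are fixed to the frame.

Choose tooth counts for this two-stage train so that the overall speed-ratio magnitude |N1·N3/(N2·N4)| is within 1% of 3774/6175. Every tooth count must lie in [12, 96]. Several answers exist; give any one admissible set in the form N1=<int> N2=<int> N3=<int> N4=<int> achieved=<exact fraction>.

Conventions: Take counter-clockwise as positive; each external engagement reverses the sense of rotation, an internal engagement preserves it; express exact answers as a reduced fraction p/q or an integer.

N1=51 N2=65 N3=74 N4=95 achieved=3774/6175

class = fixed-axis compound train [2-stage, 3774/6175 wanted]
target = 3774/6175 in lowest terms: an exact hit needs N1·N3 = k·3774 and N2·N4 = k·6175 for one integer k, every count in [12, 96]; additionally prefer no 1:1 stage (N1 ≠ N2, N3 ≠ N4)
k = 1: N1·N3 = 3774 = 51·74, N2·N4 = 6175 = 65·95
achieved = 51·74/(65·95) = 3774/6175; |achieved − target| = 0 ≤ 1887/308750 ✓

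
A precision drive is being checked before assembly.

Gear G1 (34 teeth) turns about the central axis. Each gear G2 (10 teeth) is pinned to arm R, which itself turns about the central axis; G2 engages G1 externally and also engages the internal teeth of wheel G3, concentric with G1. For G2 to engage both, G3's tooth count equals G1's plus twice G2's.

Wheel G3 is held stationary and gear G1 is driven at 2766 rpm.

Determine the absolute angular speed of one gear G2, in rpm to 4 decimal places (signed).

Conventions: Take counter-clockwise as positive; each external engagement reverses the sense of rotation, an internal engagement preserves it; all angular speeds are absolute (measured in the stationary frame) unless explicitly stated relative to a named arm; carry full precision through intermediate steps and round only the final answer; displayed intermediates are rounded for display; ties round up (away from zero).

-4702.2000 rpm

topology: planetary set — G1 34T / G2 10T / G3 54T, arm = carrier (Willis)
normalise by the input: solve with ω_sun = 1, then scale by 2766 rpm
ring teeth: 34 + 2·10 = 54
34(ω_sun−ω_arm) = −54(ω_ring−ω_arm),  ω_ring = 0, ω_sun = 1
34(1−ω_arm) = −54(0−ω_arm)  ⇒  88·ω_arm = 34  ⇒  ω_arm = 17/44
sun–planet mesh: 34·(1−17/44) = −10·(ω_p−ω_arm)  ⇒  ω_p−ω_arm = -459/220
ω_p = 17/44 − 459/220 = -17/10
scale: ω_p = -17/10 × 2766 rpm = -4702.2000 rpm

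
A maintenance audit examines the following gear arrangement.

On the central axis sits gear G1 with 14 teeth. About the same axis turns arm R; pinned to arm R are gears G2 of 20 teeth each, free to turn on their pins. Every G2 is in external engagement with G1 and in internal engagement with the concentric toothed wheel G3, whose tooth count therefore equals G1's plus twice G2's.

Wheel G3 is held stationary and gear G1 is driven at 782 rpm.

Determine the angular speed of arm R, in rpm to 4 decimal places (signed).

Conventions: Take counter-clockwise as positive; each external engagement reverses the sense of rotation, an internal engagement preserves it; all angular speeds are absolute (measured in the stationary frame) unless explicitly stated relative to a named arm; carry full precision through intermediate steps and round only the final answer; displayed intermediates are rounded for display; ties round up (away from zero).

topology: planetary set — G1 14T / G2 20T / G3 54T, arm = carrier (Willis)
normalise by the input: solve with ω_sun = 1, then scale by 782 rpm
ring teeth: 14 + 2·20 = 54
14(ω_sun−ω_arm) = −54(ω_ring−ω_arm),  ω_ring = 0, ω_sun = 1
14(1−ω_arm) = −54(0−ω_arm)  ⇒  68·ω_arm = 14  ⇒  ω_arm = 7/34
scale: ω_arm = 7/34 × 782 rpm = +161.0000 rpm

+161.0000 rpm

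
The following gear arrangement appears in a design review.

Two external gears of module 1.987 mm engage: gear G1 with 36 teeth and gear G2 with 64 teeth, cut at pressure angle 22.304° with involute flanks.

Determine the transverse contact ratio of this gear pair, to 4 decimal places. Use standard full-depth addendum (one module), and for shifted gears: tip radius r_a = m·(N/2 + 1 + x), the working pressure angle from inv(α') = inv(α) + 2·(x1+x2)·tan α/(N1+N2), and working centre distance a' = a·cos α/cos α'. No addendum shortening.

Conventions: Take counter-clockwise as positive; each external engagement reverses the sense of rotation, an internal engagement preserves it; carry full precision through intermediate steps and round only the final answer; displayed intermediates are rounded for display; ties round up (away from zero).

single-mesh involute tooth geometry (36T engaging 64T at module 1.987)
base radii: r_b1 = 33.090103, r_b2 = 58.826850
tip radii: r_a1 = 37.753000, r_a2 = 65.571000
no profile shift: α' = α, a' = a
action lengths: √(r_a1²−r_b1²) = 18.175095, √(r_a2²−r_b2²) = 28.964767
base pitch p_b = π·m·cos α = 5.775313
CR = (18.175095 + 28.964767 − 99.350000·sin 22.30400°)/5.775313 = 1.633587
contact ratio ≈ 1.6336

1.6336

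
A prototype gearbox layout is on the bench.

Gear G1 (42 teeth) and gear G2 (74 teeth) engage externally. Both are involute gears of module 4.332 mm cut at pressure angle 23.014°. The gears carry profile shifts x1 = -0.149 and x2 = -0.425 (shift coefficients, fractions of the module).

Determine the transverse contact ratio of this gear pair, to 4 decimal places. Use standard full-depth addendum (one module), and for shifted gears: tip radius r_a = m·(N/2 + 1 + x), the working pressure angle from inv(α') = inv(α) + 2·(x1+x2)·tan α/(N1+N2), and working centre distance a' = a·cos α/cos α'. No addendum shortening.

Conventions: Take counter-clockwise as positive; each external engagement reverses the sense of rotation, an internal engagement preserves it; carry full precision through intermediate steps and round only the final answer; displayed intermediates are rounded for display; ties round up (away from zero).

1.7129

recognized (one external pair, fixed centres): single-mesh tooth geometry, m = 4.332, N1 = 42, N2 = 74
base radii: r_b1 = 83.731480, r_b2 = 147.526893
tip radii: r_a1 = 94.658532, r_a2 = 162.774900
inv(α') = inv(23.014°) + 2·(-0.149-0.425)·tan α/(42+74) = 0.01888945  ⇒  α' = 21.58265°
a' = a·cos α / cos α' = 251.2560·cos 23.014°/cos 21.58265° = 248.694882
action lengths: √(r_a1²−r_b1²) = 44.150617, √(r_a2²−r_b2²) = 68.785784
base pitch p_b = π·m·cos α = 12.526200
CR = (44.150617 + 68.785784 − 248.694882·sin 21.58265°)/12.526200 = 1.712870
contact ratio ≈ 1.7129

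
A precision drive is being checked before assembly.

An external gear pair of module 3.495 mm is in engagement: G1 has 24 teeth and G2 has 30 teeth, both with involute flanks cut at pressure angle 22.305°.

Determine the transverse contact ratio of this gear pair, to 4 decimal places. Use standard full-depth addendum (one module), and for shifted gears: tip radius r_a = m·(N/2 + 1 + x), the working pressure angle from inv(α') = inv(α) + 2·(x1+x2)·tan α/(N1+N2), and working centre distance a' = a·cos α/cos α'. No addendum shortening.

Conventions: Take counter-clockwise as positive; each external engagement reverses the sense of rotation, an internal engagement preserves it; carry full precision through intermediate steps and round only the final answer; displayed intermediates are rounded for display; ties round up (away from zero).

class = single-mesh tooth geometry [involute pair 24T × 30T, m = 3.495]
base radii: r_b1 = 38.801907, r_b2 = 48.502383
tip radii: r_a1 = 45.435000, r_a2 = 55.920000
no profile shift: α' = α, a' = a
action lengths: √(r_a1²−r_b1²) = 23.637920, √(r_a2²−r_b2²) = 27.831012
base pitch p_b = π·m·cos α = 10.158315
CR = (23.637920 + 27.831012 − 94.365000·sin 22.30500°)/10.158315 = 1.540997
contact ratio ≈ 1.5410

1.5410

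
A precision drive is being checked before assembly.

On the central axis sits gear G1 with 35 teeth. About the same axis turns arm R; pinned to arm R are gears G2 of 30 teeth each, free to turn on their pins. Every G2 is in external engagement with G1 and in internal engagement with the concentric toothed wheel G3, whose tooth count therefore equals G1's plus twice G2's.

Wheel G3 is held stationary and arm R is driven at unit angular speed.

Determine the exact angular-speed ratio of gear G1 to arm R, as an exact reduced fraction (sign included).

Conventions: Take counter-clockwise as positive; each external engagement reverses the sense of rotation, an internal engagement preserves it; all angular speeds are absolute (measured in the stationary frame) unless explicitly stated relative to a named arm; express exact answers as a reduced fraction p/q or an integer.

26/7

topology: planetary set — G1 35T / G2 30T / G3 95T, arm = carrier (Willis)
ring teeth: 35 + 2·30 = 95
35(ω_sun−ω_arm) = −95(ω_ring−ω_arm),  ω_ring = 0, ω_arm = 1
ω_sun = 1 − (95/35)(0−1) = 26/7
ω_out/ω_in = 26/7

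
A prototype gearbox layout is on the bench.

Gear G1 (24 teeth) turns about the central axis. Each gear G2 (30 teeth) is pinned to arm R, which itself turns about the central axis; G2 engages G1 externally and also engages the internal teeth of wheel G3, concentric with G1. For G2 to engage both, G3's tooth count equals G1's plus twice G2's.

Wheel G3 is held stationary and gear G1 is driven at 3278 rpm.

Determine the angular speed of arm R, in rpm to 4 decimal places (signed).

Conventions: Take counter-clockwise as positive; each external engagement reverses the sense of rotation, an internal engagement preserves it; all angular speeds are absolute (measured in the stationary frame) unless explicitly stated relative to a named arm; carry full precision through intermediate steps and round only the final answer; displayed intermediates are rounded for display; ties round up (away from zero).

recognized (axles ride arm R): planetary set, 24/30/84 teeth
normalise by the input: solve with ω_sun = 1, then scale by 3278 rpm
ring teeth: 24 + 2·30 = 84
24(ω_sun−ω_arm) = −84(ω_ring−ω_arm),  ω_ring = 0, ω_sun = 1
24(1−ω_arm) = −84(0−ω_arm)  ⇒  108·ω_arm = 24  ⇒  ω_arm = 2/9
scale: ω_arm = 2/9 × 3278 rpm = +728.4444 rpm

+728.4444 rpm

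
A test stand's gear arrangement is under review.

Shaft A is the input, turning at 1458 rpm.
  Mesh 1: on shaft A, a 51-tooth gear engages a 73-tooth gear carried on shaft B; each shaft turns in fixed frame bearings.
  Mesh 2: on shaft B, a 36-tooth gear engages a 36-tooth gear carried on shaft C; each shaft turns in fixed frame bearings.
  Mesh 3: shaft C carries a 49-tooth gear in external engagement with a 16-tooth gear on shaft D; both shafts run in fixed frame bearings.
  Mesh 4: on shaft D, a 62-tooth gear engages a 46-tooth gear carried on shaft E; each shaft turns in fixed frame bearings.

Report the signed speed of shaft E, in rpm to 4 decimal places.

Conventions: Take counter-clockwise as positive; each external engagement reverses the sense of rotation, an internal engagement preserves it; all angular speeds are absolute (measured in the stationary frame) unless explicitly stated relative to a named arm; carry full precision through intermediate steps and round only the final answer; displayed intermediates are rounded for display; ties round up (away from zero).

+4204.5042 rpm

class = fixed-axis compound train [4 meshes; 4 ratios multiply, 4 sense flips]
mesh 1 [51T→73T]: ω = 1458.0000×51/73 = 1018.6027 rpm, sense flips to −
mesh 2 [36T→36T]: ω = 1018.6027×36/36 = 1018.6027 rpm, sense flips to +
mesh 3 [49T→16T]: ω = 1018.6027×49/16 = 3119.4709 rpm, sense flips to −
mesh 4 [62T→46T]: ω = 3119.4709×62/46 = 4204.5042 rpm, sense flips to +
signed output speed = +4204.5042 rpm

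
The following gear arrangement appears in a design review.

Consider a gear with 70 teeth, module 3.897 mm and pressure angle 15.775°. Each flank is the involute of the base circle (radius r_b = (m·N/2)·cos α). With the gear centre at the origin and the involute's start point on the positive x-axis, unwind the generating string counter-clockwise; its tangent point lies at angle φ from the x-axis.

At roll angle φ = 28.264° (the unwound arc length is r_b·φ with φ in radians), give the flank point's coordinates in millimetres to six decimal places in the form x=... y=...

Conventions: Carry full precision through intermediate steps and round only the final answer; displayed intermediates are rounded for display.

recognized (one wheel, involute flank): single-mesh tooth geometry, m = 3.897, N = 70
pitch radius r_p = m·N/2 = 3.897·70/2 = 136.395000
base radius r_b = r_p·cos α = 136.395000·cos 15.775° = 131.257915
roll angle φ = 28.264° = 0.49329986 rad
x = r_b·(cos φ + φ·sin φ) = 146.269851
y = r_b·(sin φ − φ·cos φ) = 5.125449

x=146.269851 y=5.125449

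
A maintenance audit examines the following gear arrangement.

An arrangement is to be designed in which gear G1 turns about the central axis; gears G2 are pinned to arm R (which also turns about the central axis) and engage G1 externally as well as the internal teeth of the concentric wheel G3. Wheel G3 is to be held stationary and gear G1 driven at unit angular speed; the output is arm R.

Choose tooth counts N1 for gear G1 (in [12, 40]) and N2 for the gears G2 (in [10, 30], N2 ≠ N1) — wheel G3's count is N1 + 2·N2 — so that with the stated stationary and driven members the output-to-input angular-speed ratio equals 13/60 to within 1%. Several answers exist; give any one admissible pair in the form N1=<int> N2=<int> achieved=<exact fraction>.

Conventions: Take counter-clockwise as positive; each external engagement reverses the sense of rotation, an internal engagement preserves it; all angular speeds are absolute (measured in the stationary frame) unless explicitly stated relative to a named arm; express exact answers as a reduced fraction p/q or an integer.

N1=13 N2=17 achieved=13/60

planetary set to be sized for 13/60 (Willis relation)
Willis with ω_ring = 0: ω_arm/ω_sun = N1/(N1+N3); set equal to 13/60  ⇒  N3/N1 = 1/(13/60) − 1 = 47/13
N3 = N1 + 2·N2  ⇒  N2/N1 = (N3/N1 − 1)/2 = (47/13 − 1)/2 = 17/13
smallest multiple with N1 ≥ 12 and N2 ≥ 10: k = 1  ⇒  N1 = 1·13 = 13, N2 = 1·17 = 17 (N1 ≤ 40, N2 ≤ 30, N2 ≠ N1 ✓), N3 = 13 + 2·17 = 47
check: N1/(N1+N3) with N1 = 13, N3 = 47 gives 13/60; |achieved − target| = 0 ≤ 13/6000 ✓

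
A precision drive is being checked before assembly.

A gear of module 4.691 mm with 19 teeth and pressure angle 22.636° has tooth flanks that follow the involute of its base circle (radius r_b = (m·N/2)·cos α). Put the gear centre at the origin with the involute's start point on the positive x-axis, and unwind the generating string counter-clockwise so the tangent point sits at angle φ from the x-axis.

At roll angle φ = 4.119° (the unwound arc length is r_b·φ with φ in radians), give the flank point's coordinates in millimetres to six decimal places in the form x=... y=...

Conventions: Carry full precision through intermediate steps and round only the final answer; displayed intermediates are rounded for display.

recognized (one wheel, involute flank): single-mesh tooth geometry, m = 4.691, N = 19
pitch radius r_p = m·N/2 = 4.691·19/2 = 44.564500
base radius r_b = r_p·cos α = 44.564500·cos 22.636° = 41.131633
roll angle φ = 4.119° = 0.07189011 rad
x = r_b·(cos φ + φ·sin φ) = 41.237784
y = r_b·(sin φ − φ·cos φ) = 0.005091

x=41.237784 y=0.005091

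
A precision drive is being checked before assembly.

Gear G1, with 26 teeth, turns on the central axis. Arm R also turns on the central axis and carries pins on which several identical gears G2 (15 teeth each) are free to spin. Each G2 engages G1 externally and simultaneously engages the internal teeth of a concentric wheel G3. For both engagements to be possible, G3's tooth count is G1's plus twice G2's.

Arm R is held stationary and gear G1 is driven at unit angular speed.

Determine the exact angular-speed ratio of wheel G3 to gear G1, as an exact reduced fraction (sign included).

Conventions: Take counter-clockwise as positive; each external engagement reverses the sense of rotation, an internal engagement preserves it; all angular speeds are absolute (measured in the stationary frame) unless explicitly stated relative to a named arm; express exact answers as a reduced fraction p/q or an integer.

-13/28

topology: planetary set — G1 26T / G2 15T / G3 56T, arm = carrier (Willis)
ring teeth: 26 + 2·15 = 56
26(ω_sun−ω_arm) = −56(ω_ring−ω_arm),  ω_arm = 0, ω_sun = 1
ω_ring = 0 − (26/56)(1−0) = -13/28
ω_out/ω_in = -13/28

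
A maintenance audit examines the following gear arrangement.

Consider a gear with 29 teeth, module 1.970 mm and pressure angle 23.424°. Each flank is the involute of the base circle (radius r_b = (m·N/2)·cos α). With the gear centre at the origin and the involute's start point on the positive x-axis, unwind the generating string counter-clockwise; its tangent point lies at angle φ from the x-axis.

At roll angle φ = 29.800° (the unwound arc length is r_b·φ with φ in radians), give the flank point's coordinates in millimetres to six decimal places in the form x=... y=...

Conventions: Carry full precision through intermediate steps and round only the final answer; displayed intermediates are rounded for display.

recognized (one wheel, involute flank): single-mesh tooth geometry, m = 1.970, N = 29
pitch radius r_p = m·N/2 = 1.970·29/2 = 28.565000
base radius r_b = r_p·cos α = 28.565000·cos 23.424° = 26.210907
roll angle φ = 29.800° = 0.52010812 rad
x = r_b·(cos φ + φ·sin φ) = 29.519919
y = r_b·(sin φ − φ·cos φ) = 1.196321

x=29.519919 y=1.196321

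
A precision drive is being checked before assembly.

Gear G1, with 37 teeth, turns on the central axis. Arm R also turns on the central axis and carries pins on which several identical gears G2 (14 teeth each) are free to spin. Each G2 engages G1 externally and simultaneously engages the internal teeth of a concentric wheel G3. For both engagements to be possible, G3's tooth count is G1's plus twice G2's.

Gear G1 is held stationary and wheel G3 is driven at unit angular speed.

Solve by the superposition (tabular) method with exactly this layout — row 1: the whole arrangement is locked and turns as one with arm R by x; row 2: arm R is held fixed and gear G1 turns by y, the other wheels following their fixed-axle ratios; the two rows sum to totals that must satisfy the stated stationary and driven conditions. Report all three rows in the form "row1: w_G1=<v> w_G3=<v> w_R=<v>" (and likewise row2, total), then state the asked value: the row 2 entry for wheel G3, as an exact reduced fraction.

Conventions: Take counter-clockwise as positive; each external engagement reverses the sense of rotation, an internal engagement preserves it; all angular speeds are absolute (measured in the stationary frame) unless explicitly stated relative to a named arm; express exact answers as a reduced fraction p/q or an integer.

row1: w_G1=65/102 w_G3=65/102 w_R=65/102
row2: w_G1=-65/102 w_G3=37/102 w_R=0
total: w_G1=0 w_G3=1 w_R=65/102
asked value: 37/102

topology: planetary set — G1 37T / G2 14T / G3 65T, arm = carrier (Willis)
superposition row 1 [locked train]: every member turns x
superposition row 2 [arm held]: sun y, ring −(37/65)·y, arm 0
boundary: total ω_sun = x + y = 0 and total ω_ring = x − (37/65)·y = 1  ⇒  y = -65/102, x = 65/102
row 2 ring = −(37/65)·(-65/102) = 37/102
totals (row 1 + row 2): sun 65/102 + (-65/102) = 0, ring 65/102 + 37/102 = 1, arm 65/102 + 0 = 65/102
asked cell (row2, ring) = 37/102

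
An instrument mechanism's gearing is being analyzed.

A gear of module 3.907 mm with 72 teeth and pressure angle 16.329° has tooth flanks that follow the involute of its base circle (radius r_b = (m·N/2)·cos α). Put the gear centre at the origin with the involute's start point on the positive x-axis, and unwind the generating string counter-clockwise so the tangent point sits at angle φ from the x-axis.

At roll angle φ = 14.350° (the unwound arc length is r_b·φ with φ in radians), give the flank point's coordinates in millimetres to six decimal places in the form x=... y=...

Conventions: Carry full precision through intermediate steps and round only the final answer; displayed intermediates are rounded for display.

class = single-mesh tooth geometry [base-circle involute, m = 3.907, 72T]
pitch radius r_p = m·N/2 = 3.907·72/2 = 140.652000
base radius r_b = r_p·cos α = 140.652000·cos 16.329° = 134.978536
roll angle φ = 14.350° = 0.25045475 rad
x = r_b·(cos φ + φ·sin φ) = 139.145817
y = r_b·(sin φ − φ·cos φ) = 0.702432

x=139.145817 y=0.702432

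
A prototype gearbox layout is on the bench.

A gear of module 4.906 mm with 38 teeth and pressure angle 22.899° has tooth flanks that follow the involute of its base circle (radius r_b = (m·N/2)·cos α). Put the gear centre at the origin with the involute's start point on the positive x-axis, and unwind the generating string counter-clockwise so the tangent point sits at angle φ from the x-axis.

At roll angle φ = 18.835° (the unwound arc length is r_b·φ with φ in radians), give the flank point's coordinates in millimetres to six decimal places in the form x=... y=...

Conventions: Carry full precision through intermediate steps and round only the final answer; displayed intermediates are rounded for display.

x=90.383086 y=1.005863

topology: single-mesh involute geometry — m = 4.906, N = 38
pitch radius r_p = m·N/2 = 4.906·38/2 = 93.214000
base radius r_b = r_p·cos α = 93.214000·cos 22.899° = 85.868009
roll angle φ = 18.835° = 0.32873276 rad
x = r_b·(cos φ + φ·sin φ) = 90.383086
y = r_b·(sin φ − φ·cos φ) = 1.005863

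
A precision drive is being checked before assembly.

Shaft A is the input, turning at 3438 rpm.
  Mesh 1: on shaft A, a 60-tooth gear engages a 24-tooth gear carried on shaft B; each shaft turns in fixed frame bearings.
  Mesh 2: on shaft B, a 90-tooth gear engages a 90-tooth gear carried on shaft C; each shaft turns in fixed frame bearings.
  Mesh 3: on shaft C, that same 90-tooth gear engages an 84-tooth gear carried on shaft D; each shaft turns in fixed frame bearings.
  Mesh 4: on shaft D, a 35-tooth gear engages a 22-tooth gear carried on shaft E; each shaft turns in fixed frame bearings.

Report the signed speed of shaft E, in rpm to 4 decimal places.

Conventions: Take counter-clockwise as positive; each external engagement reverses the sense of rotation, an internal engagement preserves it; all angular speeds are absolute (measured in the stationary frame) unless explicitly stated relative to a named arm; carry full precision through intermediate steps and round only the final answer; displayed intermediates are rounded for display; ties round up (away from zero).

class = fixed-axis compound train [4 meshes; 4 ratios multiply, 4 sense flips]
mesh 1 [60T→24T]: ω = 3438.0000×60/24 = 8595.0000 rpm, sense flips to −
mesh 2 [90T→90T]: ω = 8595.0000×90/90 = 8595.0000 rpm, sense flips to +
mesh 3 [90T→84T]: ω = 8595.0000×90/84 = 9208.9286 rpm, sense flips to −
mesh 4 [35T→22T]: ω = 9208.9286×35/22 = 14650.5682 rpm, sense flips to +
signed output speed = +14650.5682 rpm

+14650.5682 rpm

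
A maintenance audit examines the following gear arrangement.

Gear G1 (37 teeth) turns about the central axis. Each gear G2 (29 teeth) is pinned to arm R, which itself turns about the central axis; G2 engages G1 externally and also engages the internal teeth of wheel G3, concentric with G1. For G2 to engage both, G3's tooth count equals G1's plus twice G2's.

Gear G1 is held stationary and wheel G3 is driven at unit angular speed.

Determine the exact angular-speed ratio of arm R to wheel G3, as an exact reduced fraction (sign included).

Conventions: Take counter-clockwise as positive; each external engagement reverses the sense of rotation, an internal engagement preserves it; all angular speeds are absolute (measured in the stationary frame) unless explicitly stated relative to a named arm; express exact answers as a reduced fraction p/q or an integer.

topology: planetary set — G1 37T / G2 29T / G3 95T, arm = carrier (Willis)
ring teeth: 37 + 2·29 = 95
37(ω_sun−ω_arm) = −95(ω_ring−ω_arm),  ω_sun = 0, ω_ring = 1
37(0−ω_arm) = −95(1−ω_arm)  ⇒  132·ω_arm = 95  ⇒  ω_arm = 95/132
ω_out/ω_in = 95/132

95/132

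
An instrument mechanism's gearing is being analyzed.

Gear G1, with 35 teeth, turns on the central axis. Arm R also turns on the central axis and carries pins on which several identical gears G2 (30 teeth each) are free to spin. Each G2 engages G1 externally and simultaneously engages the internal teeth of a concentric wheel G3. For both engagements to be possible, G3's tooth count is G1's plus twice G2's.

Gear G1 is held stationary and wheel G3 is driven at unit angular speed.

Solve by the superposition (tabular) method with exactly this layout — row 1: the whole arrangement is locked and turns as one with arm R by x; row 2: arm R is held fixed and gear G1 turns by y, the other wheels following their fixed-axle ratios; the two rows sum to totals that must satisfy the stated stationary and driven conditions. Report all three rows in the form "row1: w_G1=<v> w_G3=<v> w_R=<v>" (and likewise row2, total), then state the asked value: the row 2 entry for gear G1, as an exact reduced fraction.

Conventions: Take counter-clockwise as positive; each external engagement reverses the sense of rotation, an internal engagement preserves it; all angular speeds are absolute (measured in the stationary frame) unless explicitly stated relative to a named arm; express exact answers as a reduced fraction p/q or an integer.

class = planetary set [G3 = 35+2·30 = 95; Willis about the carrier]
row 1: whole set turns with the arm by x
row 2: sun turns y, ring = −(35/95)·y, arm 0
boundary: total ω_sun = x + y = 0 and total ω_ring = x − (35/95)·y = 1  ⇒  y = -19/26, x = 19/26
row 2 ring = −(35/95)·(-19/26) = 7/26
totals (row 1 + row 2): sun 19/26 + (-19/26) = 0, ring 19/26 + 7/26 = 1, arm 19/26 + 0 = 19/26
asked cell (row2, sun) = -19/26

row1: w_G1=19/26 w_G3=19/26 w_R=19/26
row2: w_G1=-19/26 w_G3=7/26 w_R=0
total: w_G1=0 w_G3=1 w_R=19/26
asked value: -19/26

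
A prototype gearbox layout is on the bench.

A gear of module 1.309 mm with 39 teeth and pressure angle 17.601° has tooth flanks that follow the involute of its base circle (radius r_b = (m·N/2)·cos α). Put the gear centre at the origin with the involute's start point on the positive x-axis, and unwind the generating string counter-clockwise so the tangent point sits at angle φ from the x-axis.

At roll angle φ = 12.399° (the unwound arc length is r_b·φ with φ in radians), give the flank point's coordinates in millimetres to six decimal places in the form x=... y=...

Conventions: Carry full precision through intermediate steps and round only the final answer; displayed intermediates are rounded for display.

recognized (one wheel, involute flank): single-mesh tooth geometry, m = 1.309, N = 39
pitch radius r_p = m·N/2 = 1.309·39/2 = 25.525500
base radius r_b = r_p·cos α = 25.525500·cos 17.601° = 24.330534
roll angle φ = 12.399° = 0.21640337 rad
x = r_b·(cos φ + φ·sin φ) = 24.893586
y = r_b·(sin φ − φ·cos φ) = 0.081806

x=24.893586 y=0.081806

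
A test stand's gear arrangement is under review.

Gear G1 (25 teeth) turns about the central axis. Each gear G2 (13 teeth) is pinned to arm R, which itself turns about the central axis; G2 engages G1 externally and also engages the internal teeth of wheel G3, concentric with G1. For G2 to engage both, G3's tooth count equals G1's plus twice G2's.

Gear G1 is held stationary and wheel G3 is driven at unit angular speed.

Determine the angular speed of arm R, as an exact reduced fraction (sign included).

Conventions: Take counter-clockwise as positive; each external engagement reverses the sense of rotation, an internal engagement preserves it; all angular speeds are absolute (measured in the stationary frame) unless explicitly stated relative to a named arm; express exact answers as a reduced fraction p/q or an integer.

topology: planetary set — G1 25T / G2 13T / G3 51T, arm = carrier (Willis)
ring teeth: 25 + 2·13 = 51
25(ω_sun−ω_arm) = −51(ω_ring−ω_arm),  ω_sun = 0, ω_ring = 1
25(0−ω_arm) = −51(1−ω_arm)  ⇒  76·ω_arm = 51  ⇒  ω_arm = 51/76
exact speed ratio = 51/76

51/76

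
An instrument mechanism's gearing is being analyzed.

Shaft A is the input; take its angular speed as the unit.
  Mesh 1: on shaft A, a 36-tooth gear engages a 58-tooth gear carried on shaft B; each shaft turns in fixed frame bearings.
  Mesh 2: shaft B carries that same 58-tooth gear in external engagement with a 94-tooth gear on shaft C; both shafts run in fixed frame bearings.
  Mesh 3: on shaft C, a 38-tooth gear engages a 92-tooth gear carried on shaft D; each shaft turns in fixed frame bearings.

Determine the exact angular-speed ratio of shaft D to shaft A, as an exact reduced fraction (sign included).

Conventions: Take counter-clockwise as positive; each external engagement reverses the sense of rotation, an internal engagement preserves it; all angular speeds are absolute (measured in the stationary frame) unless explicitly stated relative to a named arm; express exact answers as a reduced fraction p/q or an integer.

class = fixed-axis compound train [3 meshes; 3 ratios multiply, 3 sense flips]
mesh 1 [36T→58T]: running ratio 18/29, sense −
mesh 2 [58T→94T]: running ratio 18/47, sense +
mesh 3 [38T→92T]: running ratio 171/1081, sense −
ω_out/ω_in = -171/1081

-171/1081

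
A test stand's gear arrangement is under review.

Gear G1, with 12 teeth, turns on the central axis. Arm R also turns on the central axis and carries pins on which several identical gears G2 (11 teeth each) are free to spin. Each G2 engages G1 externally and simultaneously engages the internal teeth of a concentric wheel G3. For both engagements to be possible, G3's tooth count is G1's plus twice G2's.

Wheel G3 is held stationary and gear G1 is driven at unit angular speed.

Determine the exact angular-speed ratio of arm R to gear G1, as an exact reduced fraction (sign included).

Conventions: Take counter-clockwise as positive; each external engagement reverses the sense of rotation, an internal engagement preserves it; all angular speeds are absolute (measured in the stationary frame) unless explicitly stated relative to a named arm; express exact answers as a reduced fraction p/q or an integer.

6/23

topology: planetary set — G1 12T / G2 11T / G3 34T, arm = carrier (Willis)
ring teeth: 12 + 2·11 = 34
12(ω_sun−ω_arm) = −34(ω_ring−ω_arm),  ω_ring = 0, ω_sun = 1
12(1−ω_arm) = −34(0−ω_arm)  ⇒  46·ω_arm = 12  ⇒  ω_arm = 6/23
ω_out/ω_in = 6/23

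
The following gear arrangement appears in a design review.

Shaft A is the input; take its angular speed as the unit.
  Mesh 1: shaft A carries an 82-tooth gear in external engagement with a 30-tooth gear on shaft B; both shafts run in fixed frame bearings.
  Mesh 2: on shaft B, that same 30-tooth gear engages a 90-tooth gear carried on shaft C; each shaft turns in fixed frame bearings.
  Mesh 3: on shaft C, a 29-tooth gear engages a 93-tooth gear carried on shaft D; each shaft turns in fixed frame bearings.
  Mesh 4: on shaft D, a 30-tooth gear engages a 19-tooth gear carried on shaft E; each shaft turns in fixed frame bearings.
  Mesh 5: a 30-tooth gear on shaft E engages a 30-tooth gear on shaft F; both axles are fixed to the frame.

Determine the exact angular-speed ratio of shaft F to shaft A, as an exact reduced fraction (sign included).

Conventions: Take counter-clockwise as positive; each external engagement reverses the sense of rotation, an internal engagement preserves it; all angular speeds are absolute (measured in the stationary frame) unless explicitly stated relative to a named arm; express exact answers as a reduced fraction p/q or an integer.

class = fixed-axis compound train [5 meshes; 5 ratios multiply, 5 sense flips]
mesh 1 [82T→30T]: running ratio 41/15, sense −
mesh 2 [30T→90T]: running ratio 41/45, sense +
mesh 3 [29T→93T]: running ratio 1189/4185, sense −
mesh 4 [30T→19T]: running ratio 2378/5301, sense +
mesh 5 [30T→30T]: running ratio 2378/5301, sense −
ω_out/ω_in = -2378/5301

-2378/5301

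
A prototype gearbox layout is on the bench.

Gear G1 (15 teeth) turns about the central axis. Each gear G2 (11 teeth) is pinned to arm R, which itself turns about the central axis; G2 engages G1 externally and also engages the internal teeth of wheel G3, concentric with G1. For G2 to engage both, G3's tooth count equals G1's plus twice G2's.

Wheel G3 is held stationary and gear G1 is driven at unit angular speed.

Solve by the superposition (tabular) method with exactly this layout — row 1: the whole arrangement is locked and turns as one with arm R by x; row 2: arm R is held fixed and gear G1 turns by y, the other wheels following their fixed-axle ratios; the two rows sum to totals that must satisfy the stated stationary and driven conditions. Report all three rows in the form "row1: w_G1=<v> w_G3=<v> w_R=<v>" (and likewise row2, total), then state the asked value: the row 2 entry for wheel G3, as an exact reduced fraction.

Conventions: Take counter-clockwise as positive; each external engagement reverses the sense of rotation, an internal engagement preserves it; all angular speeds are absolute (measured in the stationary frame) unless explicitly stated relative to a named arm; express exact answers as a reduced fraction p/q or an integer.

row1: w_G1=15/52 w_G3=15/52 w_R=15/52
row2: w_G1=37/52 w_G3=-15/52 w_R=0
total: w_G1=1 w_G3=0 w_R=15/52
asked value: -15/52

planetary set (15T centre, 11T on arm, 37T internal) — Willis relation
superposition row 1 [locked train]: every member turns x
row 2 — arm fixed, fixed-axis ratios: sun y, ring −(15/37)·y, arm 0
boundary: total ω_ring = x − (15/37)·y = 0 and total ω_sun = x + y = 1  ⇒  y = 37/52, x = 15/52
row 2 ring = −(15/37)·37/52 = -15/52
totals (row 1 + row 2): sun 15/52 + 37/52 = 1, ring 15/52 + (-15/52) = 0, arm 15/52 + 0 = 15/52
asked cell (row2, ring) = -15/52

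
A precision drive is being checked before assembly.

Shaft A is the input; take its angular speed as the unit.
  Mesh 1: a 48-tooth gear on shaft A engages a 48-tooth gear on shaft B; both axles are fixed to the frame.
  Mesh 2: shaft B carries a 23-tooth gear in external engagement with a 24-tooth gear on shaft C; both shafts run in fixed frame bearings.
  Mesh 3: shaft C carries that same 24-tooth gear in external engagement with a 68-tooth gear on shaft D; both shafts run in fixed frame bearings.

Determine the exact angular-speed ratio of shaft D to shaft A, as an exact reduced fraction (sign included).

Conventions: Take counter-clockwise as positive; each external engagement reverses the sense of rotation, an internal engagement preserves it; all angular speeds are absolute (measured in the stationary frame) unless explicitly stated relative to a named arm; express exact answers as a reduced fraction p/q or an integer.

class = fixed-axis compound train [3 meshes; 3 ratios multiply, 3 sense flips]
mesh 1 [48T→48T]: running ratio 1, sense −
mesh 2 [23T→24T]: running ratio 23/24, sense +
mesh 3 [24T→68T]: running ratio 23/68, sense −
ω_out/ω_in = -23/68

-23/68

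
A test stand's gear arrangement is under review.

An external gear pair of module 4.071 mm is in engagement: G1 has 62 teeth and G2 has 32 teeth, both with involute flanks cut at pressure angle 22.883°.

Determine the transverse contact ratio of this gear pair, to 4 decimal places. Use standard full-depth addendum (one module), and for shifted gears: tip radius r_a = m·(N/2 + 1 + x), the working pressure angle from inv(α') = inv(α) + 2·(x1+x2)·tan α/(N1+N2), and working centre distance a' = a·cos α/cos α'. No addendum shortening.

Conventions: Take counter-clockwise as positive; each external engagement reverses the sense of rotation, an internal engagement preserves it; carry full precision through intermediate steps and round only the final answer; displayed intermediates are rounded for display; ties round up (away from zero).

recognized (one external pair, fixed centres): single-mesh tooth geometry, m = 4.071, N1 = 62, N2 = 32
base radii: r_b1 = 116.269085, r_b2 = 60.009850
tip radii: r_a1 = 130.272000, r_a2 = 69.207000
no profile shift: α' = α, a' = a
action lengths: √(r_a1²−r_b1²) = 58.756224, √(r_a2²−r_b2²) = 34.473566
base pitch p_b = π·m·cos α = 11.782907
CR = (58.756224 + 34.473566 − 191.337000·sin 22.88300°)/11.782907 = 1.597932
contact ratio ≈ 1.5979

1.5979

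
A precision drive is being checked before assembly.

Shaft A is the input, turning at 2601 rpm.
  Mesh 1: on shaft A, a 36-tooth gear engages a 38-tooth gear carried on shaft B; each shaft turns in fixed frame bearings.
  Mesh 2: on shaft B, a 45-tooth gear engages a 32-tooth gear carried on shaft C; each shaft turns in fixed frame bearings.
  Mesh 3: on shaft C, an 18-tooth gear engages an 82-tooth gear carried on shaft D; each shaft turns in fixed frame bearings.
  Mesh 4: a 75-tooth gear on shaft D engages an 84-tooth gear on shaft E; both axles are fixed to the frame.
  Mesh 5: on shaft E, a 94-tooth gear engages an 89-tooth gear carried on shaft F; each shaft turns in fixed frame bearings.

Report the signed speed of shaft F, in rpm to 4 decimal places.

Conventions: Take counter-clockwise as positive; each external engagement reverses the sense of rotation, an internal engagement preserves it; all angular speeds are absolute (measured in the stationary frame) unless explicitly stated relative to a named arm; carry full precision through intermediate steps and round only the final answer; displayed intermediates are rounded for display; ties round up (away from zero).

5-mesh fixed-axis compound train (all bearings frame-fixed)
mesh 1 [36T→38T]: ω = 2601.0000×36/38 = 2464.1053 rpm, sense flips to −
mesh 2 [45T→32T]: ω = 2464.1053×45/32 = 3465.1480 rpm, sense flips to +
mesh 3 [18T→82T]: ω = 3465.1480×18/82 = 760.6422 rpm, sense flips to −
mesh 4 [75T→84T]: ω = 760.6422×75/84 = 679.1449 rpm, sense flips to +
mesh 5 [94T→89T]: ω = 679.1449×94/89 = 717.2991 rpm, sense flips to −
signed output speed = -717.2991 rpm

-717.2991 rpm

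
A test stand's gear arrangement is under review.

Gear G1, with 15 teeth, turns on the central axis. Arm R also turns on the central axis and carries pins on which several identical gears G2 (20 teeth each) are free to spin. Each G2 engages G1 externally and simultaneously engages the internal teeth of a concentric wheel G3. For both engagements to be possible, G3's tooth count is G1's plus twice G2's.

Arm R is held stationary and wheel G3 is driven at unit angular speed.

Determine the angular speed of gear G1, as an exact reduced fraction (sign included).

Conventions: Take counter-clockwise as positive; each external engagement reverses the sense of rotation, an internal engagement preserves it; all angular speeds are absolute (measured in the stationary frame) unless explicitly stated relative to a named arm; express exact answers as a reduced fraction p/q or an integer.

-11/3

planetary set (15T centre, 20T on arm, 55T internal) — Willis relation
ring teeth: 15 + 2·20 = 55
15(ω_sun−ω_arm) = −55(ω_ring−ω_arm),  ω_arm = 0, ω_ring = 1
ω_sun = 0 − (55/15)(1−0) = -11/3
exact speed ratio = -11/3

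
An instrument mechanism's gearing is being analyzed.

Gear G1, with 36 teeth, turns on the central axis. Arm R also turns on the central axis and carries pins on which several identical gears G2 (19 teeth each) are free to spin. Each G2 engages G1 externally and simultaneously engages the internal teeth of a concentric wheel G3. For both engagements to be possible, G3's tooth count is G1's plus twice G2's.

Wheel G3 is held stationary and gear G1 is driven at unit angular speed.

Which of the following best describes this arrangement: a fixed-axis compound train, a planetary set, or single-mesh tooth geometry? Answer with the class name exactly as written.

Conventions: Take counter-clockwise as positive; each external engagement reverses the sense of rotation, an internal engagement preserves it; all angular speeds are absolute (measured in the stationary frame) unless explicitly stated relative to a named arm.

planetary set

planetary set (36T centre, 19T on arm, 74T internal) — Willis relation
classification: planetary set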